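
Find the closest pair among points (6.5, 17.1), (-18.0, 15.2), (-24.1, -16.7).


d(P0,P1) = 24.5736, d(P0,P2) = 45.5939, d(P1,P2) = 32.478
Closest: P0 and P1

Closest pair: (6.5, 17.1) and (-18.0, 15.2), distance = 24.5736


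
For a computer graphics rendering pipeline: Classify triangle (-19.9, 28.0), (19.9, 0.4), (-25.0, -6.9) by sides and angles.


Side lengths squared: AB^2=2345.8, BC^2=2069.3, CA^2=1244.02
Sorted: [1244.02, 2069.3, 2345.8]
By sides: Scalene, By angles: Acute

Scalene, Acute


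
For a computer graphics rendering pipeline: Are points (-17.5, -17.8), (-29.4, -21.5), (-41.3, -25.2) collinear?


Cross product: ((-29.4)-(-17.5))*((-25.2)-(-17.8)) - ((-21.5)-(-17.8))*((-41.3)-(-17.5))
= 0

Yes, collinear


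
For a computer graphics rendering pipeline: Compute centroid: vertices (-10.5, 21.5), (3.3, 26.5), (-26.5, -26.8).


Centroid = ((x_A+x_B+x_C)/3, (y_A+y_B+y_C)/3)
= (((-10.5)+3.3+(-26.5))/3, (21.5+26.5+(-26.8))/3)
= (-11.2333, 7.0667)

(-11.2333, 7.0667)


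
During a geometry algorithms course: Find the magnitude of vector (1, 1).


|u| = sqrt(1^2 + 1^2) = sqrt(2) = 1.4142

1.4142


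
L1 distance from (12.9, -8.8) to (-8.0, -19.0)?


|12.9-(-8)| + |(-8.8)-(-19)| = 20.9 + 10.2 = 31.1

31.1


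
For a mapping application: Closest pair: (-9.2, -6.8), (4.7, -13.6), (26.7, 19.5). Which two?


d(P0,P1) = 15.4742, d(P0,P2) = 44.5028, d(P1,P2) = 39.7443
Closest: P0 and P1

Closest pair: (-9.2, -6.8) and (4.7, -13.6), distance = 15.4742


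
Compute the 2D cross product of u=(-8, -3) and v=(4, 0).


u x v = u_x*v_y - u_y*v_x = (-8)*0 - (-3)*4
= 0 - (-12) = 12

12


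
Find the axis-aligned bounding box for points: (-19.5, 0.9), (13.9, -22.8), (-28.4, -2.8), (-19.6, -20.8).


x range: [-28.4, 13.9]
y range: [-22.8, 0.9]
Bounding box: (-28.4,-22.8) to (13.9,0.9)

(-28.4,-22.8) to (13.9,0.9)


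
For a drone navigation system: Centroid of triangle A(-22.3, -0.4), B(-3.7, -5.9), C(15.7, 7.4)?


Centroid = ((x_A+x_B+x_C)/3, (y_A+y_B+y_C)/3)
= (((-22.3)+(-3.7)+15.7)/3, ((-0.4)+(-5.9)+7.4)/3)
= (-3.4333, 0.3667)

(-3.4333, 0.3667)


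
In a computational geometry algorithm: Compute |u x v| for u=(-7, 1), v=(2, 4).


|u x v| = |(-7)*4 - 1*2|
= |(-28) - 2| = 30

30


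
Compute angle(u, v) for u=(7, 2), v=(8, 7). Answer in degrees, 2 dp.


u.v = 70, |u| = sqrt(53) = 7.2801, |v| = sqrt(113) = 10.6301
cos(theta) = u.v/(|u||v|) = 70/sqrt(5989) = 0.904526
theta = acos(0.904526) = 25.24 degrees

25.24 degrees


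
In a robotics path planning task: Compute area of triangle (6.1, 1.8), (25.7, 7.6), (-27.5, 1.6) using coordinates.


Area = |x_A(y_B-y_C) + x_B(y_C-y_A) + x_C(y_A-y_B)|/2
= |36.6 + (-5.14) + 159.5|/2
= 190.96/2 = 95.48

95.48


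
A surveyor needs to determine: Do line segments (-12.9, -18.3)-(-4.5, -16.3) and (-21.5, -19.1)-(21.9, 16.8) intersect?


Cross products: d1=-274.02, d2=-488.78, d3=10.48, d4=225.24
d1*d2 < 0 and d3*d4 < 0? no

No, they don't intersect


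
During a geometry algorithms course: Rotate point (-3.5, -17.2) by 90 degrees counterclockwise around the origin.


90° CCW: (x,y) -> (-y, x)
(-3.5,-17.2) -> (17.2, -3.5)

(17.2, -3.5)


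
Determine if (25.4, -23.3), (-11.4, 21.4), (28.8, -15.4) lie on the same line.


Cross product: ((-11.4)-25.4)*((-15.4)-(-23.3)) - (21.4-(-23.3))*(28.8-25.4)
= -442.7

No, not collinear


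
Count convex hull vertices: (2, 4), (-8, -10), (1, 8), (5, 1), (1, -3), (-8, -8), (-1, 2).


Convex hull vertices (CCW): (-8, -10), (1, -3), (5, 1), (1, 8), (-8, -8)
Count = 5

5


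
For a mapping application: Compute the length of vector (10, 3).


|u| = sqrt(10^2 + 3^2) = sqrt(109) = 10.4403

10.4403


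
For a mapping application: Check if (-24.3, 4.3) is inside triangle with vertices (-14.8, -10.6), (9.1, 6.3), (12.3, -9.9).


Cross products: AB x AP = 516.66, BC x BP = -547.48, CA x CP = -410.44
All same sign? no

No, outside


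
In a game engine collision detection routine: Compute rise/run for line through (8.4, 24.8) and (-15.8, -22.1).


slope = (y2-y1)/(x2-x1) = ((-22.1)-24.8)/((-15.8)-8.4) = (-46.9)/(-24.2) = 1.938

1.938


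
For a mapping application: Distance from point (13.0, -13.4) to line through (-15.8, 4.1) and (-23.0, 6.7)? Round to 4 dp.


|cross product| = 51.12
|line direction| = sqrt(58.6) = 7.6551
Distance = 51.12/sqrt(58.6) = 6.6779

6.6779


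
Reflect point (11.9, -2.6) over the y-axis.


Reflection over y-axis: (x,y) -> (-x,y)
(11.9, -2.6) -> (-11.9, -2.6)

(-11.9, -2.6)


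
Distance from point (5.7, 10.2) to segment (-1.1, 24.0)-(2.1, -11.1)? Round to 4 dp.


Project P onto AB: t = 0.4074 (clamped to [0,1])
Closest point on segment: (0.2038, 9.6989)
Distance: 5.519

5.519


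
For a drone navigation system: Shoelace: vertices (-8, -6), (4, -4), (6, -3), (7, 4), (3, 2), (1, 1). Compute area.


Shoelace sum: ((-8)*(-4) - 4*(-6)) + (4*(-3) - 6*(-4)) + (6*4 - 7*(-3)) + (7*2 - 3*4) + (3*1 - 1*2) + (1*(-6) - (-8)*1)
= 118
Area = |118|/2 = 59

59


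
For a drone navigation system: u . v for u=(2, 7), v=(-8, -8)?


u . v = u_x*v_x + u_y*v_y = 2*(-8) + 7*(-8)
= (-16) + (-56) = -72

-72


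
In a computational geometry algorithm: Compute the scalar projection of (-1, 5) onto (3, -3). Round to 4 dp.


u.v = -18, |v| = sqrt(18) = 4.2426
Scalar projection = u.v / |v| = -18 / sqrt(18) = -4.2426

-4.2426


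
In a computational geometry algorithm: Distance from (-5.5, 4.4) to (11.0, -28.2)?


dx=16.5, dy=-32.6
d^2 = 16.5^2 + (-32.6)^2 = 1335.01
d = sqrt(1335.01) = 36.5378

36.5378


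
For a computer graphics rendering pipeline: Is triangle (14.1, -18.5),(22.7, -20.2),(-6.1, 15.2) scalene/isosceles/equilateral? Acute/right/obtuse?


Side lengths squared: AB^2=76.85, BC^2=2082.6, CA^2=1543.73
Sorted: [76.85, 1543.73, 2082.6]
By sides: Scalene, By angles: Obtuse

Scalene, Obtuse


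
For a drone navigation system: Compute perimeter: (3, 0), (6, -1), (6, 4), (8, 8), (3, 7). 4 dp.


Sides: (3, 0)->(6, -1): sqrt(10) = 3.162278, (6, -1)->(6, 4): sqrt(25) = 5, (6, 4)->(8, 8): sqrt(20) = 4.472136, (8, 8)->(3, 7): sqrt(26) = 5.09902, (3, 7)->(3, 0): sqrt(49) = 7
Sum = 24.733434
Perimeter = 24.7334

24.7334


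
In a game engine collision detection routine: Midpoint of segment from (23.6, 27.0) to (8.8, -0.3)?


M = ((23.6+8.8)/2, (27+(-0.3))/2)
= (16.2, 13.35)

(16.2, 13.35)


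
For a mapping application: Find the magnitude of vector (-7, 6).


|u| = sqrt((-7)^2 + 6^2) = sqrt(85) = 9.2195

9.2195


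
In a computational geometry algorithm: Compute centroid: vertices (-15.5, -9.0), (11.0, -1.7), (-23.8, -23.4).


Centroid = ((x_A+x_B+x_C)/3, (y_A+y_B+y_C)/3)
= (((-15.5)+11+(-23.8))/3, ((-9)+(-1.7)+(-23.4))/3)
= (-9.4333, -11.3667)

(-9.4333, -11.3667)


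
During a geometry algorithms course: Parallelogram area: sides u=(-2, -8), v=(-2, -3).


|u x v| = |(-2)*(-3) - (-8)*(-2)|
= |6 - 16| = 10

10


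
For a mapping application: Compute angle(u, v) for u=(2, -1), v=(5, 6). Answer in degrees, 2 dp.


u.v = 4, |u| = sqrt(5) = 2.2361, |v| = sqrt(61) = 7.8102
cos(theta) = u.v/(|u||v|) = 4/sqrt(305) = 0.229039
theta = acos(0.229039) = 76.76 degrees

76.76 degrees


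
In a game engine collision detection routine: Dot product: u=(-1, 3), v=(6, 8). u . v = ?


u . v = u_x*v_x + u_y*v_y = (-1)*6 + 3*8
= (-6) + 24 = 18

18


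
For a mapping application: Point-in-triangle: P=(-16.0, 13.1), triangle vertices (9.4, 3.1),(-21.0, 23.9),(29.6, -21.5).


Cross products: AB x AP = 224.32, BC x BP = -319.48, CA x CP = 422.84
All same sign? no

No, outside


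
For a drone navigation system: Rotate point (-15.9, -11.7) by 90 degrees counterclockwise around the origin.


90° CCW: (x,y) -> (-y, x)
(-15.9,-11.7) -> (11.7, -15.9)

(11.7, -15.9)


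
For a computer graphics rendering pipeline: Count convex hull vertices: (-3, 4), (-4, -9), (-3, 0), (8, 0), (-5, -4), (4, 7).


Convex hull vertices (CCW): (-5, -4), (-4, -9), (8, 0), (4, 7), (-3, 4)
Count = 5

5


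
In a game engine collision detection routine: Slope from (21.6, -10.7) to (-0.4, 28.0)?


slope = (y2-y1)/(x2-x1) = (28-(-10.7))/((-0.4)-21.6) = 38.7/(-22) = -1.7591

-1.7591


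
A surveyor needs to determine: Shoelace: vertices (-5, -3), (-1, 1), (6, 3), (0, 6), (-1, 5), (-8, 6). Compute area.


Shoelace sum: ((-5)*1 - (-1)*(-3)) + ((-1)*3 - 6*1) + (6*6 - 0*3) + (0*5 - (-1)*6) + ((-1)*6 - (-8)*5) + ((-8)*(-3) - (-5)*6)
= 113
Area = |113|/2 = 56.5

56.5


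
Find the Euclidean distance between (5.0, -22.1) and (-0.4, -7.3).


dx=-5.4, dy=14.8
d^2 = (-5.4)^2 + 14.8^2 = 248.2
d = sqrt(248.2) = 15.7544

15.7544


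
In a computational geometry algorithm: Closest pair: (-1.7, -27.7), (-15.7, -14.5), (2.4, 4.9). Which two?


d(P0,P1) = 19.2416, d(P0,P2) = 32.8568, d(P1,P2) = 26.5324
Closest: P0 and P1

Closest pair: (-1.7, -27.7) and (-15.7, -14.5), distance = 19.2416


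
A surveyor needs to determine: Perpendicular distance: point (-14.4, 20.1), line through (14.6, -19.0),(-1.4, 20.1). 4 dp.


|cross product| = 508.3
|line direction| = sqrt(1784.81) = 42.247
Distance = 508.3/sqrt(1784.81) = 12.0316

12.0316


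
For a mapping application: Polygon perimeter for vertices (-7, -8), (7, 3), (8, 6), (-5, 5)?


Sides: (-7, -8)->(7, 3): sqrt(317) = 17.804494, (7, 3)->(8, 6): sqrt(10) = 3.162278, (8, 6)->(-5, 5): sqrt(170) = 13.038405, (-5, 5)->(-7, -8): sqrt(173) = 13.152946
Sum = 47.158123
Perimeter = 47.1581

47.1581


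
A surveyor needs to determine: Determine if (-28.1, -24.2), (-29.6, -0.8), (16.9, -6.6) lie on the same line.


Cross product: ((-29.6)-(-28.1))*((-6.6)-(-24.2)) - ((-0.8)-(-24.2))*(16.9-(-28.1))
= -1079.4

No, not collinear


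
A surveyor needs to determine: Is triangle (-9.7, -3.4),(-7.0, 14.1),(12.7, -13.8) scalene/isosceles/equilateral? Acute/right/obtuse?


Side lengths squared: AB^2=313.54, BC^2=1166.5, CA^2=609.92
Sorted: [313.54, 609.92, 1166.5]
By sides: Scalene, By angles: Obtuse

Scalene, Obtuse


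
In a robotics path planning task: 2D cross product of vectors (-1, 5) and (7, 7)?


u x v = u_x*v_y - u_y*v_x = (-1)*7 - 5*7
= (-7) - 35 = -42

-42


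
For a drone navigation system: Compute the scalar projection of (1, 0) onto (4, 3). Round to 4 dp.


u.v = 4, |v| = sqrt(25) = 5
Scalar projection = u.v / |v| = 4 / sqrt(25) = 0.8

0.8


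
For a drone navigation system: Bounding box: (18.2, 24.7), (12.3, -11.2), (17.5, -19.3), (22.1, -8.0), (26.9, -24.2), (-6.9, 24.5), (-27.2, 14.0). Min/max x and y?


x range: [-27.2, 26.9]
y range: [-24.2, 24.7]
Bounding box: (-27.2,-24.2) to (26.9,24.7)

(-27.2,-24.2) to (26.9,24.7)


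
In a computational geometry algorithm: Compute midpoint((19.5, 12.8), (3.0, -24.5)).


M = ((19.5+3)/2, (12.8+(-24.5))/2)
= (11.25, -5.85)

(11.25, -5.85)


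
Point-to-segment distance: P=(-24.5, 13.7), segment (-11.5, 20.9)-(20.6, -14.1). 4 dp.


Project P onto AB: t = 0 (clamped to [0,1])
Closest point on segment: (-11.5, 20.9)
Distance: 14.8607

14.8607


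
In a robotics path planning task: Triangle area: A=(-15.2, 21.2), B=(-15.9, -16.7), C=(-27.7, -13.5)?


Area = |x_A(y_B-y_C) + x_B(y_C-y_A) + x_C(y_A-y_B)|/2
= |48.64 + 551.73 + (-1049.83)|/2
= 449.46/2 = 224.73

224.73


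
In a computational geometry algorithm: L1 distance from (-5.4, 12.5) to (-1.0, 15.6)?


|(-5.4)-(-1)| + |12.5-15.6| = 4.4 + 3.1 = 7.5

7.5


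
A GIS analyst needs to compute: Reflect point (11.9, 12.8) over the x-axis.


Reflection over x-axis: (x,y) -> (x,-y)
(11.9, 12.8) -> (11.9, -12.8)

(11.9, -12.8)


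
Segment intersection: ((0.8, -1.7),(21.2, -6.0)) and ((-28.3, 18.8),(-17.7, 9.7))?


Cross products: d1=47.51, d2=187.57, d3=293.07, d4=153.01
d1*d2 < 0 and d3*d4 < 0? no

No, they don't intersect


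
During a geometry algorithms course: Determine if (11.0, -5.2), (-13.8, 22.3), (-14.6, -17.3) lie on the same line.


Cross product: ((-13.8)-11)*((-17.3)-(-5.2)) - (22.3-(-5.2))*((-14.6)-11)
= 1004.08

No, not collinear


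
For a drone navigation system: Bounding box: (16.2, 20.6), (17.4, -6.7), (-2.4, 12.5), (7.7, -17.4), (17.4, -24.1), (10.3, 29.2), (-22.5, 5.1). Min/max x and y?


x range: [-22.5, 17.4]
y range: [-24.1, 29.2]
Bounding box: (-22.5,-24.1) to (17.4,29.2)

(-22.5,-24.1) to (17.4,29.2)


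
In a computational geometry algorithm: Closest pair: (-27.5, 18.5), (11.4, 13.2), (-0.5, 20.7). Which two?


d(P0,P1) = 39.2594, d(P0,P2) = 27.0895, d(P1,P2) = 14.0663
Closest: P1 and P2

Closest pair: (11.4, 13.2) and (-0.5, 20.7), distance = 14.0663


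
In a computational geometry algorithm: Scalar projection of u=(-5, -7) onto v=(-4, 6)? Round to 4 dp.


u.v = -22, |v| = sqrt(52) = 7.2111
Scalar projection = u.v / |v| = -22 / sqrt(52) = -3.0509

-3.0509


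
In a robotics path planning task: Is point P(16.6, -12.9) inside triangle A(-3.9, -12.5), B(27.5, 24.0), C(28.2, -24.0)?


Cross products: AB x AP = -760.81, BC x BP = -549.03, CA x CP = -222.91
All same sign? yes

Yes, inside


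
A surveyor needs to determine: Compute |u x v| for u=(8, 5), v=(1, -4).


|u x v| = |8*(-4) - 5*1|
= |(-32) - 5| = 37

37


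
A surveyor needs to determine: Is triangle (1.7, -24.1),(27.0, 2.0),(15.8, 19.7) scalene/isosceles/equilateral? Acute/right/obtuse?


Side lengths squared: AB^2=1321.3, BC^2=438.73, CA^2=2117.25
Sorted: [438.73, 1321.3, 2117.25]
By sides: Scalene, By angles: Obtuse

Scalene, Obtuse


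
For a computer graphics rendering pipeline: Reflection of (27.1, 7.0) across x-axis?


Reflection over x-axis: (x,y) -> (x,-y)
(27.1, 7) -> (27.1, -7)

(27.1, -7)


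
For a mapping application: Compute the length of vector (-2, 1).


|u| = sqrt((-2)^2 + 1^2) = sqrt(5) = 2.2361

2.2361


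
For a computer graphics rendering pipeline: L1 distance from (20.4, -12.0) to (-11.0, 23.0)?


|20.4-(-11)| + |(-12)-23| = 31.4 + 35 = 66.4

66.4


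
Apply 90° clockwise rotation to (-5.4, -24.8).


90° CW: (x,y) -> (y, -x)
(-5.4,-24.8) -> (-24.8, 5.4)

(-24.8, 5.4)


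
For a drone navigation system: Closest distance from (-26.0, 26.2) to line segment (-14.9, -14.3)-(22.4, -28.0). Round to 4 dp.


Project P onto AB: t = 0 (clamped to [0,1])
Closest point on segment: (-14.9, -14.3)
Distance: 41.9936

41.9936


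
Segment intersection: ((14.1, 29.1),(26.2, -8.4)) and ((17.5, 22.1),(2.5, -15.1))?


Cross products: d1=-231.48, d2=781.14, d3=42.8, d4=-969.82
d1*d2 < 0 and d3*d4 < 0? yes

Yes, they intersect


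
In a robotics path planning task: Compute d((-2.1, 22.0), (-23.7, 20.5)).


dx=-21.6, dy=-1.5
d^2 = (-21.6)^2 + (-1.5)^2 = 468.81
d = sqrt(468.81) = 21.652

21.652


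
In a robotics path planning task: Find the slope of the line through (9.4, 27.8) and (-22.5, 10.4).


slope = (y2-y1)/(x2-x1) = (10.4-27.8)/((-22.5)-9.4) = (-17.4)/(-31.9) = 0.5455

0.5455


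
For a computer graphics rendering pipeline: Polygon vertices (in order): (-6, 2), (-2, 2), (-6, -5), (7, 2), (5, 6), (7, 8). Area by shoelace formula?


Shoelace sum: ((-6)*2 - (-2)*2) + ((-2)*(-5) - (-6)*2) + ((-6)*2 - 7*(-5)) + (7*6 - 5*2) + (5*8 - 7*6) + (7*2 - (-6)*8)
= 129
Area = |129|/2 = 64.5

64.5


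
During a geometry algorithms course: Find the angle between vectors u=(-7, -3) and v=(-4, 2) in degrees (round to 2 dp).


u.v = 22, |u| = sqrt(58) = 7.6158, |v| = sqrt(20) = 4.4721
cos(theta) = u.v/(|u||v|) = 22/sqrt(1160) = 0.645942
theta = acos(0.645942) = 49.76 degrees

49.76 degrees


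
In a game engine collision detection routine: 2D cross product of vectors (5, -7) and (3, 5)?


u x v = u_x*v_y - u_y*v_x = 5*5 - (-7)*3
= 25 - (-21) = 46

46


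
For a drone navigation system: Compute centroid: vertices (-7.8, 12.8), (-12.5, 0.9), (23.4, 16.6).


Centroid = ((x_A+x_B+x_C)/3, (y_A+y_B+y_C)/3)
= (((-7.8)+(-12.5)+23.4)/3, (12.8+0.9+16.6)/3)
= (1.0333, 10.1)

(1.0333, 10.1)


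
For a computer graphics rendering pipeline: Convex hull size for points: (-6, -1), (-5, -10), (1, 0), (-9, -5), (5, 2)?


Convex hull vertices (CCW): (-9, -5), (-5, -10), (5, 2), (-6, -1)
Count = 4

4


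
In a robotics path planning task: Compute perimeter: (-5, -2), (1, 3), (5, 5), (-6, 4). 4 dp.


Sides: (-5, -2)->(1, 3): sqrt(61) = 7.81025, (1, 3)->(5, 5): sqrt(20) = 4.472136, (5, 5)->(-6, 4): sqrt(122) = 11.045361, (-6, 4)->(-5, -2): sqrt(37) = 6.082763
Sum = 29.41051
Perimeter = 29.4105

29.4105


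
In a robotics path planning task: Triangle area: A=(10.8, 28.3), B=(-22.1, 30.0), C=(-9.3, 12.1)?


Area = |x_A(y_B-y_C) + x_B(y_C-y_A) + x_C(y_A-y_B)|/2
= |193.32 + 358.02 + 15.81|/2
= 567.15/2 = 283.575

283.575


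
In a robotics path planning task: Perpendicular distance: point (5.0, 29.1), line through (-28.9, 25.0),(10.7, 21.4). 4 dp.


|cross product| = 284.4
|line direction| = sqrt(1581.12) = 39.7633
Distance = 284.4/sqrt(1581.12) = 7.1523

7.1523


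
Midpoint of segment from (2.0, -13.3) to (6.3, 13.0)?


M = ((2+6.3)/2, ((-13.3)+13)/2)
= (4.15, -0.15)

(4.15, -0.15)


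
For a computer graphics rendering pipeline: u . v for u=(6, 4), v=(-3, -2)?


u . v = u_x*v_x + u_y*v_y = 6*(-3) + 4*(-2)
= (-18) + (-8) = -26

-26


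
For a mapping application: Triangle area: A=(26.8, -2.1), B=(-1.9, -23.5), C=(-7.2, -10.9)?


Area = |x_A(y_B-y_C) + x_B(y_C-y_A) + x_C(y_A-y_B)|/2
= |(-337.68) + 16.72 + (-154.08)|/2
= 475.04/2 = 237.52

237.52


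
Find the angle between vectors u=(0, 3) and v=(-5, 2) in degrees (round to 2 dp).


u.v = 6, |u| = sqrt(9) = 3, |v| = sqrt(29) = 5.3852
cos(theta) = u.v/(|u||v|) = 6/sqrt(261) = 0.371391
theta = acos(0.371391) = 68.2 degrees

68.2 degrees


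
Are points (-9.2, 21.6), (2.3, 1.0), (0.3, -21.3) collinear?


Cross product: (2.3-(-9.2))*((-21.3)-21.6) - (1-21.6)*(0.3-(-9.2))
= -297.65

No, not collinear


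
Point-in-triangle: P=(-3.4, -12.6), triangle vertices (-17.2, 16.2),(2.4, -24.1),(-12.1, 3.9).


Cross products: AB x AP = -8.34, BC x BP = -4.35, CA x CP = -22.86
All same sign? yes

Yes, inside


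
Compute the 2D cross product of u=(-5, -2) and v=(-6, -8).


u x v = u_x*v_y - u_y*v_x = (-5)*(-8) - (-2)*(-6)
= 40 - 12 = 28

28


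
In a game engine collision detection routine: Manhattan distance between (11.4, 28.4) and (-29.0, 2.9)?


|11.4-(-29)| + |28.4-2.9| = 40.4 + 25.5 = 65.9

65.9


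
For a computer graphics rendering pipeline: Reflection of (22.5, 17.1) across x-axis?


Reflection over x-axis: (x,y) -> (x,-y)
(22.5, 17.1) -> (22.5, -17.1)

(22.5, -17.1)


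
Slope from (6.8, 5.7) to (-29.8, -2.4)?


slope = (y2-y1)/(x2-x1) = ((-2.4)-5.7)/((-29.8)-6.8) = (-8.1)/(-36.6) = 0.2213

0.2213


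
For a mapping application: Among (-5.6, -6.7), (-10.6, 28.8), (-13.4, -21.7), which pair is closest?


d(P0,P1) = 35.8504, d(P0,P2) = 16.9068, d(P1,P2) = 50.5776
Closest: P0 and P2

Closest pair: (-5.6, -6.7) and (-13.4, -21.7), distance = 16.9068


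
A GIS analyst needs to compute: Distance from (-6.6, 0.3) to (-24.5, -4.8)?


dx=-17.9, dy=-5.1
d^2 = (-17.9)^2 + (-5.1)^2 = 346.42
d = sqrt(346.42) = 18.6124

18.6124


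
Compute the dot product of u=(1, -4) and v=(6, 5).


u . v = u_x*v_x + u_y*v_y = 1*6 + (-4)*5
= 6 + (-20) = -14

-14


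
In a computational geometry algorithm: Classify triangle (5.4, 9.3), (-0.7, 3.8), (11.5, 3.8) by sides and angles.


Side lengths squared: AB^2=67.46, BC^2=148.84, CA^2=67.46
Sorted: [67.46, 67.46, 148.84]
By sides: Isosceles, By angles: Obtuse

Isosceles, Obtuse


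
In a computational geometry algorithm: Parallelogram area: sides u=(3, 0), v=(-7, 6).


|u x v| = |3*6 - 0*(-7)|
= |18 - 0| = 18

18


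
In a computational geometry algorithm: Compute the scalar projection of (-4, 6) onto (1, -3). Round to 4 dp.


u.v = -22, |v| = sqrt(10) = 3.1623
Scalar projection = u.v / |v| = -22 / sqrt(10) = -6.957

-6.957


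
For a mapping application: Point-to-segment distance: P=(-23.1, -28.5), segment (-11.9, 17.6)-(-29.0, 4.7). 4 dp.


Project P onto AB: t = 1 (clamped to [0,1])
Closest point on segment: (-29, 4.7)
Distance: 33.7202

33.7202


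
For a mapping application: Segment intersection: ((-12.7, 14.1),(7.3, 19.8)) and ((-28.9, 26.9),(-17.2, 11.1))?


Cross products: d1=106.2, d2=488.89, d3=348.34, d4=-34.35
d1*d2 < 0 and d3*d4 < 0? no

No, they don't intersect


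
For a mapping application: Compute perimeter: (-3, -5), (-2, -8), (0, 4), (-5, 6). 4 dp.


Sides: (-3, -5)->(-2, -8): sqrt(10) = 3.162278, (-2, -8)->(0, 4): sqrt(148) = 12.165525, (0, 4)->(-5, 6): sqrt(29) = 5.385165, (-5, 6)->(-3, -5): sqrt(125) = 11.18034
Sum = 31.893308
Perimeter = 31.8933

31.8933


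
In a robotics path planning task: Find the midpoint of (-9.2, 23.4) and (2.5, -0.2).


M = (((-9.2)+2.5)/2, (23.4+(-0.2))/2)
= (-3.35, 11.6)

(-3.35, 11.6)


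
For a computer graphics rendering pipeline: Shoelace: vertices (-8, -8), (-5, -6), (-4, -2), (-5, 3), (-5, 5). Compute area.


Shoelace sum: ((-8)*(-6) - (-5)*(-8)) + ((-5)*(-2) - (-4)*(-6)) + ((-4)*3 - (-5)*(-2)) + ((-5)*5 - (-5)*3) + ((-5)*(-8) - (-8)*5)
= 42
Area = |42|/2 = 21

21


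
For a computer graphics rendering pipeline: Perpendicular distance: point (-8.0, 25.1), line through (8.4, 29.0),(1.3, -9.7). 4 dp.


|cross product| = 606.99
|line direction| = sqrt(1548.1) = 39.3459
Distance = 606.99/sqrt(1548.1) = 15.427

15.427


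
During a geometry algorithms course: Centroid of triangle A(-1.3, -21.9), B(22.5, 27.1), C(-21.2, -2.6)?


Centroid = ((x_A+x_B+x_C)/3, (y_A+y_B+y_C)/3)
= (((-1.3)+22.5+(-21.2))/3, ((-21.9)+27.1+(-2.6))/3)
= (0, 0.8667)

(0, 0.8667)


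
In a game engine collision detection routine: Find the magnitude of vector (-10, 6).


|u| = sqrt((-10)^2 + 6^2) = sqrt(136) = 11.6619

11.6619


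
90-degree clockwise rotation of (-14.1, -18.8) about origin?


90° CW: (x,y) -> (y, -x)
(-14.1,-18.8) -> (-18.8, 14.1)

(-18.8, 14.1)


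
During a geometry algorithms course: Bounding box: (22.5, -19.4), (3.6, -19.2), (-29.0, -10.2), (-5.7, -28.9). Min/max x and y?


x range: [-29, 22.5]
y range: [-28.9, -10.2]
Bounding box: (-29,-28.9) to (22.5,-10.2)

(-29,-28.9) to (22.5,-10.2)


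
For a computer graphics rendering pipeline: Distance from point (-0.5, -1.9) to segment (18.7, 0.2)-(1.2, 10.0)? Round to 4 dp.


Project P onto AB: t = 0.7841 (clamped to [0,1])
Closest point on segment: (4.9789, 7.8838)
Distance: 11.2134

11.2134


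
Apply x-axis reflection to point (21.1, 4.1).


Reflection over x-axis: (x,y) -> (x,-y)
(21.1, 4.1) -> (21.1, -4.1)

(21.1, -4.1)


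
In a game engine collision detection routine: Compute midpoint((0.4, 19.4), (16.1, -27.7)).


M = ((0.4+16.1)/2, (19.4+(-27.7))/2)
= (8.25, -4.15)

(8.25, -4.15)


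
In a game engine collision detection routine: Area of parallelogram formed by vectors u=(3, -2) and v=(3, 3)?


|u x v| = |3*3 - (-2)*3|
= |9 - (-6)| = 15

15


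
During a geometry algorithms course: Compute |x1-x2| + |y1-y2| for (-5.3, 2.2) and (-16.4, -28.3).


|(-5.3)-(-16.4)| + |2.2-(-28.3)| = 11.1 + 30.5 = 41.6

41.6


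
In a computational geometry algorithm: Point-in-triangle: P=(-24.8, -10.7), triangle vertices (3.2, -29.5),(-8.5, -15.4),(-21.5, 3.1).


Cross products: AB x AP = 174.84, BC x BP = 240.45, CA x CP = -448.44
All same sign? no

No, outside


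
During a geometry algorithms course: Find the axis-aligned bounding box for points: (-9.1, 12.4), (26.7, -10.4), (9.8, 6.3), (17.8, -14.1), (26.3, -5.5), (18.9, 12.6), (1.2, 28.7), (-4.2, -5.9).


x range: [-9.1, 26.7]
y range: [-14.1, 28.7]
Bounding box: (-9.1,-14.1) to (26.7,28.7)

(-9.1,-14.1) to (26.7,28.7)


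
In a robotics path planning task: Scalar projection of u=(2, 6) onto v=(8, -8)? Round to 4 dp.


u.v = -32, |v| = sqrt(128) = 11.3137
Scalar projection = u.v / |v| = -32 / sqrt(128) = -2.8284

-2.8284


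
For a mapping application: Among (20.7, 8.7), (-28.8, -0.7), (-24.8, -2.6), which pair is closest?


d(P0,P1) = 50.3846, d(P0,P2) = 46.8822, d(P1,P2) = 4.4283
Closest: P1 and P2

Closest pair: (-28.8, -0.7) and (-24.8, -2.6), distance = 4.4283


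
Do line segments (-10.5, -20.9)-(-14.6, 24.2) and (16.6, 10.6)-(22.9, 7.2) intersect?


Cross products: d1=-290.59, d2=-20.4, d3=-1351.36, d4=-1621.55
d1*d2 < 0 and d3*d4 < 0? no

No, they don't intersect


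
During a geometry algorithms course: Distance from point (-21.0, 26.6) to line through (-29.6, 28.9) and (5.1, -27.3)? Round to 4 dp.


|cross product| = 403.51
|line direction| = sqrt(4362.53) = 66.0495
Distance = 403.51/sqrt(4362.53) = 6.1092

6.1092


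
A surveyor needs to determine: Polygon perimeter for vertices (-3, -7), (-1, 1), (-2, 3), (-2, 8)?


Sides: (-3, -7)->(-1, 1): sqrt(68) = 8.246211, (-1, 1)->(-2, 3): sqrt(5) = 2.236068, (-2, 3)->(-2, 8): sqrt(25) = 5, (-2, 8)->(-3, -7): sqrt(226) = 15.033296
Sum = 30.515575
Perimeter = 30.5156

30.5156


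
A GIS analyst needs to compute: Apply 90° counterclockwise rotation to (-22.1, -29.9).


90° CCW: (x,y) -> (-y, x)
(-22.1,-29.9) -> (29.9, -22.1)

(29.9, -22.1)


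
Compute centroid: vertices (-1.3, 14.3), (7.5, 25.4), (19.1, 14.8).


Centroid = ((x_A+x_B+x_C)/3, (y_A+y_B+y_C)/3)
= (((-1.3)+7.5+19.1)/3, (14.3+25.4+14.8)/3)
= (8.4333, 18.1667)

(8.4333, 18.1667)


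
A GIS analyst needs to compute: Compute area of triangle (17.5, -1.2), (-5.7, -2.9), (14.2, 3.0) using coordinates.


Area = |x_A(y_B-y_C) + x_B(y_C-y_A) + x_C(y_A-y_B)|/2
= |(-103.25) + (-23.94) + 24.14|/2
= 103.05/2 = 51.525

51.525


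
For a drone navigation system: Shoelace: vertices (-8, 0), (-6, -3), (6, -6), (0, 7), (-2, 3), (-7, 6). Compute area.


Shoelace sum: ((-8)*(-3) - (-6)*0) + ((-6)*(-6) - 6*(-3)) + (6*7 - 0*(-6)) + (0*3 - (-2)*7) + ((-2)*6 - (-7)*3) + ((-7)*0 - (-8)*6)
= 191
Area = |191|/2 = 95.5

95.5


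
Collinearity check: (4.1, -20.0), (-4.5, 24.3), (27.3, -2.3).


Cross product: ((-4.5)-4.1)*((-2.3)-(-20)) - (24.3-(-20))*(27.3-4.1)
= -1179.98

No, not collinear


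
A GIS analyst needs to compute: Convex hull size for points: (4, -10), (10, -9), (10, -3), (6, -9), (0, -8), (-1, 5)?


Convex hull vertices (CCW): (-1, 5), (0, -8), (4, -10), (10, -9), (10, -3)
Count = 5

5


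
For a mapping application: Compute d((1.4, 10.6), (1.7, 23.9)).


dx=0.3, dy=13.3
d^2 = 0.3^2 + 13.3^2 = 176.98
d = sqrt(176.98) = 13.3034

13.3034


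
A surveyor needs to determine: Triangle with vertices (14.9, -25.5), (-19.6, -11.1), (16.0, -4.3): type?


Side lengths squared: AB^2=1397.61, BC^2=1313.6, CA^2=450.65
Sorted: [450.65, 1313.6, 1397.61]
By sides: Scalene, By angles: Acute

Scalene, Acute


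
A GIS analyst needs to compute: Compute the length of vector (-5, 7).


|u| = sqrt((-5)^2 + 7^2) = sqrt(74) = 8.6023

8.6023


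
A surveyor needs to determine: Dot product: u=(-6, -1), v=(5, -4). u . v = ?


u . v = u_x*v_x + u_y*v_y = (-6)*5 + (-1)*(-4)
= (-30) + 4 = -26

-26


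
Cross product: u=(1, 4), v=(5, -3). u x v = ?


u x v = u_x*v_y - u_y*v_x = 1*(-3) - 4*5
= (-3) - 20 = -23

-23


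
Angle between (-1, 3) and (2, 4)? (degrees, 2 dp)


u.v = 10, |u| = sqrt(10) = 3.1623, |v| = sqrt(20) = 4.4721
cos(theta) = u.v/(|u||v|) = 10/sqrt(200) = 0.707107
theta = acos(0.707107) = 45 degrees

45 degrees


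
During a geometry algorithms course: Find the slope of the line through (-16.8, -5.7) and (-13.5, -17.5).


slope = (y2-y1)/(x2-x1) = ((-17.5)-(-5.7))/((-13.5)-(-16.8)) = (-11.8)/3.3 = -3.5758

-3.5758


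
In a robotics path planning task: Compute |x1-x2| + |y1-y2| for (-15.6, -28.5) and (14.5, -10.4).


|(-15.6)-14.5| + |(-28.5)-(-10.4)| = 30.1 + 18.1 = 48.2

48.2


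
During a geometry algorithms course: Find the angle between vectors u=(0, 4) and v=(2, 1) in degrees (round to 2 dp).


u.v = 4, |u| = sqrt(16) = 4, |v| = sqrt(5) = 2.2361
cos(theta) = u.v/(|u||v|) = 4/sqrt(80) = 0.447214
theta = acos(0.447214) = 63.43 degrees

63.43 degrees


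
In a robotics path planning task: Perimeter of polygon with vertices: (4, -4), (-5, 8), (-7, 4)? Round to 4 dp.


Sides: (4, -4)->(-5, 8): sqrt(225) = 15, (-5, 8)->(-7, 4): sqrt(20) = 4.472136, (-7, 4)->(4, -4): sqrt(185) = 13.601471
Sum = 33.073607
Perimeter = 33.0736

33.0736


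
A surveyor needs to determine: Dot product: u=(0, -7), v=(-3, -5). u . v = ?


u . v = u_x*v_x + u_y*v_y = 0*(-3) + (-7)*(-5)
= 0 + 35 = 35

35


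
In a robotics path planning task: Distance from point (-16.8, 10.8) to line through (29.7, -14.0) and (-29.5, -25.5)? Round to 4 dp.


|cross product| = 2002.91
|line direction| = sqrt(3636.89) = 60.3066
Distance = 2002.91/sqrt(3636.89) = 33.2121

33.2121


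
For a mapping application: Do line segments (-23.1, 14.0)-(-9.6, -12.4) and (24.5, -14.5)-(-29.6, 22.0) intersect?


Cross products: d1=195.55, d2=1131.04, d3=871.89, d4=-63.6
d1*d2 < 0 and d3*d4 < 0? no

No, they don't intersect


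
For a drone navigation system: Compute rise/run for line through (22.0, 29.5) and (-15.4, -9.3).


slope = (y2-y1)/(x2-x1) = ((-9.3)-29.5)/((-15.4)-22) = (-38.8)/(-37.4) = 1.0374

1.0374


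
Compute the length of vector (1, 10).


|u| = sqrt(1^2 + 10^2) = sqrt(101) = 10.0499

10.0499


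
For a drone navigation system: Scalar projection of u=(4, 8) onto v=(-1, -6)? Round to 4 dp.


u.v = -52, |v| = sqrt(37) = 6.0828
Scalar projection = u.v / |v| = -52 / sqrt(37) = -8.5487

-8.5487


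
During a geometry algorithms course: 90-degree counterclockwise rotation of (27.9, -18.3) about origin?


90° CCW: (x,y) -> (-y, x)
(27.9,-18.3) -> (18.3, 27.9)

(18.3, 27.9)


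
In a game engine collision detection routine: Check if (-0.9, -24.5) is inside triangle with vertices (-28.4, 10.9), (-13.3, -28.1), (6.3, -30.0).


Cross products: AB x AP = 537.96, BC x BP = 94.12, CA x CP = 103.63
All same sign? yes

Yes, inside


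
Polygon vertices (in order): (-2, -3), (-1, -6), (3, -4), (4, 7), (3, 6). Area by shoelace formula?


Shoelace sum: ((-2)*(-6) - (-1)*(-3)) + ((-1)*(-4) - 3*(-6)) + (3*7 - 4*(-4)) + (4*6 - 3*7) + (3*(-3) - (-2)*6)
= 74
Area = |74|/2 = 37

37


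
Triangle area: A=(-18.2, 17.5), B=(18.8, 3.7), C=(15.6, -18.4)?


Area = |x_A(y_B-y_C) + x_B(y_C-y_A) + x_C(y_A-y_B)|/2
= |(-402.22) + (-674.92) + 215.28|/2
= 861.86/2 = 430.93

430.93


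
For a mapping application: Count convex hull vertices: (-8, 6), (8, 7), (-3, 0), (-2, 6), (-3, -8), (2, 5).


Convex hull vertices (CCW): (-8, 6), (-3, -8), (8, 7)
Count = 3

3


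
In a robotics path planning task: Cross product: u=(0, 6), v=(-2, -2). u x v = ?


u x v = u_x*v_y - u_y*v_x = 0*(-2) - 6*(-2)
= 0 - (-12) = 12

12


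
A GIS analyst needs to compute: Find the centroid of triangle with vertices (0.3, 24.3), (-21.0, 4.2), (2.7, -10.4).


Centroid = ((x_A+x_B+x_C)/3, (y_A+y_B+y_C)/3)
= ((0.3+(-21)+2.7)/3, (24.3+4.2+(-10.4))/3)
= (-6, 6.0333)

(-6, 6.0333)


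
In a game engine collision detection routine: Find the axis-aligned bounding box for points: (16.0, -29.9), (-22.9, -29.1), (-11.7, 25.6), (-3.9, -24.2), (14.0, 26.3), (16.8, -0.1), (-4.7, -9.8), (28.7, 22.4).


x range: [-22.9, 28.7]
y range: [-29.9, 26.3]
Bounding box: (-22.9,-29.9) to (28.7,26.3)

(-22.9,-29.9) to (28.7,26.3)


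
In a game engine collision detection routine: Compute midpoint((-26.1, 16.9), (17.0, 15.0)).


M = (((-26.1)+17)/2, (16.9+15)/2)
= (-4.55, 15.95)

(-4.55, 15.95)


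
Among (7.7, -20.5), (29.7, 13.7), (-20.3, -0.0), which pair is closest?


d(P0,P1) = 40.665, d(P0,P2) = 34.7023, d(P1,P2) = 51.8429
Closest: P0 and P2

Closest pair: (7.7, -20.5) and (-20.3, -0.0), distance = 34.7023


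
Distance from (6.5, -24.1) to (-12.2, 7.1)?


dx=-18.7, dy=31.2
d^2 = (-18.7)^2 + 31.2^2 = 1323.13
d = sqrt(1323.13) = 36.3749

36.3749


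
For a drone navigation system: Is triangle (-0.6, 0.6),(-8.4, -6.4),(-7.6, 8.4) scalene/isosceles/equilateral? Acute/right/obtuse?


Side lengths squared: AB^2=109.84, BC^2=219.68, CA^2=109.84
Sorted: [109.84, 109.84, 219.68]
By sides: Isosceles, By angles: Right

Isosceles, Right


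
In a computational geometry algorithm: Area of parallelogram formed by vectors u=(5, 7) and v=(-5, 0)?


|u x v| = |5*0 - 7*(-5)|
= |0 - (-35)| = 35

35


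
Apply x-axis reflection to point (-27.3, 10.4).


Reflection over x-axis: (x,y) -> (x,-y)
(-27.3, 10.4) -> (-27.3, -10.4)

(-27.3, -10.4)


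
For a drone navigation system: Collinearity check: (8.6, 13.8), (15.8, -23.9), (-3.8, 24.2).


Cross product: (15.8-8.6)*(24.2-13.8) - ((-23.9)-13.8)*((-3.8)-8.6)
= -392.6

No, not collinear


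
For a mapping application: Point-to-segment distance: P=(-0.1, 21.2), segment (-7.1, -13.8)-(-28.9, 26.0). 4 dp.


Project P onto AB: t = 0.6023 (clamped to [0,1])
Closest point on segment: (-20.2312, 10.1734)
Distance: 22.9532

22.9532


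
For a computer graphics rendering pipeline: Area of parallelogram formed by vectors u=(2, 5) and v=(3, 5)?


|u x v| = |2*5 - 5*3|
= |10 - 15| = 5

5


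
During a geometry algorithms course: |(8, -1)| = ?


|u| = sqrt(8^2 + (-1)^2) = sqrt(65) = 8.0623

8.0623


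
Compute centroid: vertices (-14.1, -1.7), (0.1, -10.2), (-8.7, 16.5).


Centroid = ((x_A+x_B+x_C)/3, (y_A+y_B+y_C)/3)
= (((-14.1)+0.1+(-8.7))/3, ((-1.7)+(-10.2)+16.5)/3)
= (-7.5667, 1.5333)

(-7.5667, 1.5333)


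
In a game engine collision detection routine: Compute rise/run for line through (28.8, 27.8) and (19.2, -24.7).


slope = (y2-y1)/(x2-x1) = ((-24.7)-27.8)/(19.2-28.8) = (-52.5)/(-9.6) = 5.4688

5.4688


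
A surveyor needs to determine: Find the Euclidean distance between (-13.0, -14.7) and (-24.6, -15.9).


dx=-11.6, dy=-1.2
d^2 = (-11.6)^2 + (-1.2)^2 = 136
d = sqrt(136) = 11.6619

11.6619


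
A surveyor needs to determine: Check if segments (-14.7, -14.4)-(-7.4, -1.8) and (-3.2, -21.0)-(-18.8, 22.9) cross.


Cross products: d1=401.89, d2=-115.14, d3=-193.08, d4=323.95
d1*d2 < 0 and d3*d4 < 0? yes

Yes, they intersect


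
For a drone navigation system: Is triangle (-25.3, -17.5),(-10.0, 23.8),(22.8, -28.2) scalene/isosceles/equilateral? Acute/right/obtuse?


Side lengths squared: AB^2=1939.78, BC^2=3779.84, CA^2=2428.1
Sorted: [1939.78, 2428.1, 3779.84]
By sides: Scalene, By angles: Acute

Scalene, Acute


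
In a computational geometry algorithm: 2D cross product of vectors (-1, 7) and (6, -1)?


u x v = u_x*v_y - u_y*v_x = (-1)*(-1) - 7*6
= 1 - 42 = -41

-41


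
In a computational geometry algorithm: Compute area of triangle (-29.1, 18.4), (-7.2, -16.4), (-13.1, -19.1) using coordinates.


Area = |x_A(y_B-y_C) + x_B(y_C-y_A) + x_C(y_A-y_B)|/2
= |(-78.57) + 270 + (-455.88)|/2
= 264.45/2 = 132.225

132.225


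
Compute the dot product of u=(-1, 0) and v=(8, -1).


u . v = u_x*v_x + u_y*v_y = (-1)*8 + 0*(-1)
= (-8) + 0 = -8

-8


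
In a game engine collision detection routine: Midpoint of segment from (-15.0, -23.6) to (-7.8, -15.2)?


M = (((-15)+(-7.8))/2, ((-23.6)+(-15.2))/2)
= (-11.4, -19.4)

(-11.4, -19.4)


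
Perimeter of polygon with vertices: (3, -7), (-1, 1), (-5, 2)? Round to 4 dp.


Sides: (3, -7)->(-1, 1): sqrt(80) = 8.944272, (-1, 1)->(-5, 2): sqrt(17) = 4.123106, (-5, 2)->(3, -7): sqrt(145) = 12.041595
Sum = 25.108973
Perimeter = 25.109

25.109


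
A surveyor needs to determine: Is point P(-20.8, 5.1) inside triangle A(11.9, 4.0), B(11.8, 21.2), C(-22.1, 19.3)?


Cross products: AB x AP = 562.33, BC x BP = 483.85, CA x CP = -462.91
All same sign? no

No, outside


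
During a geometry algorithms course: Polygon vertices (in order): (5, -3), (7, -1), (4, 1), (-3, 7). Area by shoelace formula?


Shoelace sum: (5*(-1) - 7*(-3)) + (7*1 - 4*(-1)) + (4*7 - (-3)*1) + ((-3)*(-3) - 5*7)
= 32
Area = |32|/2 = 16

16


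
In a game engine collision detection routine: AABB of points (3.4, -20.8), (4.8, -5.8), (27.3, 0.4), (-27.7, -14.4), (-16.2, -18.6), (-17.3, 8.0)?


x range: [-27.7, 27.3]
y range: [-20.8, 8]
Bounding box: (-27.7,-20.8) to (27.3,8)

(-27.7,-20.8) to (27.3,8)


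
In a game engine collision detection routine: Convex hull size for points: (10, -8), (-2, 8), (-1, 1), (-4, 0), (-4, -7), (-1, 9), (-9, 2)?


Convex hull vertices (CCW): (-9, 2), (-4, -7), (10, -8), (-1, 9)
Count = 4

4


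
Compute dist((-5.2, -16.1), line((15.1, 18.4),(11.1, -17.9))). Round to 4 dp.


|cross product| = 598.89
|line direction| = sqrt(1333.69) = 36.5197
Distance = 598.89/sqrt(1333.69) = 16.3991

16.3991


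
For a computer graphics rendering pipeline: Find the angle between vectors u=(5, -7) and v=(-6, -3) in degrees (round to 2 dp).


u.v = -9, |u| = sqrt(74) = 8.6023, |v| = sqrt(45) = 6.7082
cos(theta) = u.v/(|u||v|) = -9/sqrt(3330) = -0.155963
theta = acos(-0.155963) = 98.97 degrees

98.97 degrees


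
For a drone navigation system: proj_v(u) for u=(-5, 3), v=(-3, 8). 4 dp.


u.v = 39, |v| = sqrt(73) = 8.544
Scalar projection = u.v / |v| = 39 / sqrt(73) = 4.5646

4.5646


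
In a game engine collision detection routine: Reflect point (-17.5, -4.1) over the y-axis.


Reflection over y-axis: (x,y) -> (-x,y)
(-17.5, -4.1) -> (17.5, -4.1)

(17.5, -4.1)


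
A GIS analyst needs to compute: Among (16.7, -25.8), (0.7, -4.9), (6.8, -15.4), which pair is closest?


d(P0,P1) = 26.3213, d(P0,P2) = 14.3586, d(P1,P2) = 12.1433
Closest: P1 and P2

Closest pair: (0.7, -4.9) and (6.8, -15.4), distance = 12.1433


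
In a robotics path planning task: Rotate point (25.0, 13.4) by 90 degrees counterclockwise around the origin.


90° CCW: (x,y) -> (-y, x)
(25,13.4) -> (-13.4, 25)

(-13.4, 25)


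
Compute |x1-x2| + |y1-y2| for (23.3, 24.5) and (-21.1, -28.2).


|23.3-(-21.1)| + |24.5-(-28.2)| = 44.4 + 52.7 = 97.1

97.1


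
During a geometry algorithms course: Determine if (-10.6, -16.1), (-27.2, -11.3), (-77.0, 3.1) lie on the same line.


Cross product: ((-27.2)-(-10.6))*(3.1-(-16.1)) - ((-11.3)-(-16.1))*((-77)-(-10.6))
= 0

Yes, collinear


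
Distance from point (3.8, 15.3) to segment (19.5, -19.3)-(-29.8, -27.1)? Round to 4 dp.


Project P onto AB: t = 0.2024 (clamped to [0,1])
Closest point on segment: (9.524, -20.8784)
Distance: 36.6284

36.6284


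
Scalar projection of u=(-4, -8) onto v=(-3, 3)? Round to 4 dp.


u.v = -12, |v| = sqrt(18) = 4.2426
Scalar projection = u.v / |v| = -12 / sqrt(18) = -2.8284

-2.8284


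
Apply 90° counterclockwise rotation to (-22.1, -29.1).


90° CCW: (x,y) -> (-y, x)
(-22.1,-29.1) -> (29.1, -22.1)

(29.1, -22.1)


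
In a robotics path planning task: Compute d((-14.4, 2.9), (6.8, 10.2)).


dx=21.2, dy=7.3
d^2 = 21.2^2 + 7.3^2 = 502.73
d = sqrt(502.73) = 22.4216

22.4216


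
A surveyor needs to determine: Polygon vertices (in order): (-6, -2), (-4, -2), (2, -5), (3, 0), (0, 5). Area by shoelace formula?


Shoelace sum: ((-6)*(-2) - (-4)*(-2)) + ((-4)*(-5) - 2*(-2)) + (2*0 - 3*(-5)) + (3*5 - 0*0) + (0*(-2) - (-6)*5)
= 88
Area = |88|/2 = 44

44


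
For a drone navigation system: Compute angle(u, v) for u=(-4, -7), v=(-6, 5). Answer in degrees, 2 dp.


u.v = -11, |u| = sqrt(65) = 8.0623, |v| = sqrt(61) = 7.8102
cos(theta) = u.v/(|u||v|) = -11/sqrt(3965) = -0.174691
theta = acos(-0.174691) = 100.06 degrees

100.06 degrees


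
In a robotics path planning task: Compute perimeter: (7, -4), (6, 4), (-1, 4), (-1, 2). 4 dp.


Sides: (7, -4)->(6, 4): sqrt(65) = 8.062258, (6, 4)->(-1, 4): sqrt(49) = 7, (-1, 4)->(-1, 2): sqrt(4) = 2, (-1, 2)->(7, -4): sqrt(100) = 10
Sum = 27.062258
Perimeter = 27.0623

27.0623
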